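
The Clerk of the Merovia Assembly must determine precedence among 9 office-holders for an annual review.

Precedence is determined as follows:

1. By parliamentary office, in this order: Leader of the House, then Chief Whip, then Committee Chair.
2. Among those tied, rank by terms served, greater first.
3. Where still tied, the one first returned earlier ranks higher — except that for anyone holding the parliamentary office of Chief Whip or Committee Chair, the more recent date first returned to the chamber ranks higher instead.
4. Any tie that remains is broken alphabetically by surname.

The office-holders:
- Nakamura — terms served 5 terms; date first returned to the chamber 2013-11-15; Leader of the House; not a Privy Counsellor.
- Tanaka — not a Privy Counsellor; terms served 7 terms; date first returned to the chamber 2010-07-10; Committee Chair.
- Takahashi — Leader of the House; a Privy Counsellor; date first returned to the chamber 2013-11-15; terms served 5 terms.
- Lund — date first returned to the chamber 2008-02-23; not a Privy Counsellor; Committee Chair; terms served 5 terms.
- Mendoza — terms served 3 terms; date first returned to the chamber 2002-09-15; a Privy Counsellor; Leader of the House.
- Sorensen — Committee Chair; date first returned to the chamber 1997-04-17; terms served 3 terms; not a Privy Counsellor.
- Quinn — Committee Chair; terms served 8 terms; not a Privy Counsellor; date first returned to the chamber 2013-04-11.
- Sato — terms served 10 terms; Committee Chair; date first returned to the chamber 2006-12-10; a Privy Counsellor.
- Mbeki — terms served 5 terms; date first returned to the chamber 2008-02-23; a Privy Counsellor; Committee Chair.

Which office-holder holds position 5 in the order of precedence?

By parliamentary office: Nakamura, Takahashi and Mendoza (Leader of the House); then Sato, Quinn, Tanaka, Lund, Mbeki and Sorensen (Committee Chair).
Among Nakamura, Takahashi and Mendoza, by terms served (higher first): Nakamura and Takahashi (5 terms) before Mendoza (3 terms).
Nakamura and Takahashi both have date first returned to the chamber 2013-11-15, so the next rule applies.
Among Nakamura and Takahashi, alphabetically by surname: Nakamura before Takahashi.
Among Sato, Quinn, Tanaka, Lund, Mbeki and Sorensen, by terms served (higher first): Sato (10 terms) before Quinn (8 terms) before Tanaka (7 terms) before Lund and Mbeki (5 terms) before Sorensen (3 terms).
Lund and Mbeki both have date first returned to the chamber 2008-02-23, so the next rule applies.
Among Lund and Mbeki, alphabetically by surname: Lund before Mbeki.
Order: Nakamura, Takahashi, Mendoza, Sato, Quinn, Tanaka, Lund, Mbeki, Sorensen.

Quinn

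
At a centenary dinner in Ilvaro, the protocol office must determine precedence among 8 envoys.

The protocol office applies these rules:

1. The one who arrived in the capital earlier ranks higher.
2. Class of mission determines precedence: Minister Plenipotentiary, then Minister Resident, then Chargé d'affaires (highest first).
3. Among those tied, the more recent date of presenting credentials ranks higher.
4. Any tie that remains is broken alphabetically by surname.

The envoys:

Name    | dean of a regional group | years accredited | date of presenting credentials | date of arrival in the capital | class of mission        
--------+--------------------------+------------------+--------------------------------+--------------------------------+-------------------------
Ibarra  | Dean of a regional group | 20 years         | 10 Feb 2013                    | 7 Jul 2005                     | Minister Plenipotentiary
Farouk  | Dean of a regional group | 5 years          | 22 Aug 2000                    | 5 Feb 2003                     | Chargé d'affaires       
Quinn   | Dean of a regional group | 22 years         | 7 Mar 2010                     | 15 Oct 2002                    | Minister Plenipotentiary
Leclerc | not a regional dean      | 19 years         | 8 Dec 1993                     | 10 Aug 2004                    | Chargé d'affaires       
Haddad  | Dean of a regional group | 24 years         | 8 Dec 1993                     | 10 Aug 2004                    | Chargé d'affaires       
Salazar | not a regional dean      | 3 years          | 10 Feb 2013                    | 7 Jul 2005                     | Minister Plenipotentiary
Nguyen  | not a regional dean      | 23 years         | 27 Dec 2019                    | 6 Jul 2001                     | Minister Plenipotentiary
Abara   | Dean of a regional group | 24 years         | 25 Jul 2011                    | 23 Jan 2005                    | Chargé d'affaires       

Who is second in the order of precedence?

Quinn

By date of arrival in the capital (earlier first): Nguyen (6 Jul 2001); then Quinn (15 Oct 2002); then Farouk (5 Feb 2003); then Haddad and Leclerc (both 10 Aug 2004); then Abara (23 Jan 2005); then Ibarra and Salazar (both 7 Jul 2005).
Haddad and Leclerc are each Chargé d'affaires, so the next rule applies.
Haddad and Leclerc both have date of presenting credentials 8 Dec 1993, so the next rule applies.
Among Haddad and Leclerc, alphabetically by surname: Haddad before Leclerc.
Ibarra and Salazar are each Minister Plenipotentiary, so the next rule applies.
Ibarra and Salazar both have date of presenting credentials 10 Feb 2013, so the next rule applies.
Among Ibarra and Salazar, alphabetically by surname: Ibarra before Salazar.
Order: Nguyen, Quinn, Farouk, Haddad, Leclerc, Abara, Ibarra, Salazar.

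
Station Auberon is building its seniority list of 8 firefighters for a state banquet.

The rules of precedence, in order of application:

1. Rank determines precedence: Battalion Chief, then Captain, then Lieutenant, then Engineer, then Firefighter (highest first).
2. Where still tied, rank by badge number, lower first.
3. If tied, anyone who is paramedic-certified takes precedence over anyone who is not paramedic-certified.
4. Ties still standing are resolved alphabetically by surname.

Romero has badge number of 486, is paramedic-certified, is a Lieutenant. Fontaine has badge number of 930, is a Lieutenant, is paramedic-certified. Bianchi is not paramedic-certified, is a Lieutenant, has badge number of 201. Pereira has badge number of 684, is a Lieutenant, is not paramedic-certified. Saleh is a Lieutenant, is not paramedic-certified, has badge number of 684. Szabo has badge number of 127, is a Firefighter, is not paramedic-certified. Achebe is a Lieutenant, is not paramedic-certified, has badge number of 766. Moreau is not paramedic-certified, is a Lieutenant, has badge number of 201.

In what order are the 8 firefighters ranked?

Bianchi, Moreau, Romero, Pereira, Saleh, Achebe, Fontaine, Szabo

By rank: Bianchi, Moreau, Romero, Pereira, Saleh, Achebe and Fontaine (Lieutenant); then Szabo (Firefighter).
Among Bianchi, Moreau, Romero, Pereira, Saleh, Achebe and Fontaine, by badge number (lower first): Bianchi and Moreau (201) before Romero (486) before Pereira and Saleh (684) before Achebe (766) before Fontaine (930).
Bianchi and Moreau are each not paramedic-certified, so the next rule applies.
Among Bianchi and Moreau, alphabetically by surname: Bianchi before Moreau.
Pereira and Saleh are each not paramedic-certified, so the next rule applies.
Among Pereira and Saleh, alphabetically by surname: Pereira before Saleh.
Full order: Bianchi, Moreau, Romero, Pereira, Saleh, Achebe, Fontaine, Szabo.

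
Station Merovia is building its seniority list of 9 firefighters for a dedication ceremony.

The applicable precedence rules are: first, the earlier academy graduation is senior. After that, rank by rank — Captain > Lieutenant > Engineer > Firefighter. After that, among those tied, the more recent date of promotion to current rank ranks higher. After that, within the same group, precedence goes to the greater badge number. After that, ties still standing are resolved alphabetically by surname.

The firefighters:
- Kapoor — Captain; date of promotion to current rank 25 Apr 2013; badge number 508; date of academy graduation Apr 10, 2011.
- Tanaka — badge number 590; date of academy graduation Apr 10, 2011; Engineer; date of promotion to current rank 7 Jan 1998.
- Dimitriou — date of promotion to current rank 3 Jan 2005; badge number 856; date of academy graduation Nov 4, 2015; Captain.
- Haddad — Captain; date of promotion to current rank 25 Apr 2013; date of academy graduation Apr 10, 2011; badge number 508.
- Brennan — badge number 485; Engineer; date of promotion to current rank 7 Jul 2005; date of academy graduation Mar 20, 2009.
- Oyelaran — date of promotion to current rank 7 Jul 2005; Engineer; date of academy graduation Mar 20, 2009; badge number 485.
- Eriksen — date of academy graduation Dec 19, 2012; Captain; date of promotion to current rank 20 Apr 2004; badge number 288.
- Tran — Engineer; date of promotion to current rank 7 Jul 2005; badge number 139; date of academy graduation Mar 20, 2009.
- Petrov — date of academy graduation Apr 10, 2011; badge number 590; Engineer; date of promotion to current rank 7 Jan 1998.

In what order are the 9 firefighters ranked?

Brennan, Oyelaran, Tran, Haddad, Kapoor, Petrov, Tanaka, Eriksen, Dimitriou

By date of academy graduation (earlier first): Brennan, Oyelaran and Tran (each Mar 20, 2009); then Haddad, Kapoor, Petrov and Tanaka (each Apr 10, 2011); then Eriksen (Dec 19, 2012); then Dimitriou (Nov 4, 2015).
Brennan, Oyelaran and Tran are each Engineer, so the next rule applies.
Brennan, Oyelaran and Tran all have date of promotion to current rank 7 Jul 2005, so the next rule applies.
Among Brennan, Oyelaran and Tran, by badge number (higher first): Brennan and Oyelaran (485) before Tran (139).
Among Brennan and Oyelaran, alphabetically by surname: Brennan before Oyelaran.
Among Haddad, Kapoor, Petrov and Tanaka, by rank: Haddad and Kapoor (Captain) before Petrov and Tanaka (Engineer).
Haddad and Kapoor both have date of promotion to current rank 25 Apr 2013, so the next rule applies.
Haddad and Kapoor both have badge number 508, so the next rule applies.
Among Haddad and Kapoor, alphabetically by surname: Haddad before Kapoor.
Petrov and Tanaka both have date of promotion to current rank 7 Jan 1998, so the next rule applies.
Petrov and Tanaka both have badge number 590, so the next rule applies.
Among Petrov and Tanaka, alphabetically by surname: Petrov before Tanaka.
Full order: Brennan, Oyelaran, Tran, Haddad, Kapoor, Petrov, Tanaka, Eriksen, Dimitriou.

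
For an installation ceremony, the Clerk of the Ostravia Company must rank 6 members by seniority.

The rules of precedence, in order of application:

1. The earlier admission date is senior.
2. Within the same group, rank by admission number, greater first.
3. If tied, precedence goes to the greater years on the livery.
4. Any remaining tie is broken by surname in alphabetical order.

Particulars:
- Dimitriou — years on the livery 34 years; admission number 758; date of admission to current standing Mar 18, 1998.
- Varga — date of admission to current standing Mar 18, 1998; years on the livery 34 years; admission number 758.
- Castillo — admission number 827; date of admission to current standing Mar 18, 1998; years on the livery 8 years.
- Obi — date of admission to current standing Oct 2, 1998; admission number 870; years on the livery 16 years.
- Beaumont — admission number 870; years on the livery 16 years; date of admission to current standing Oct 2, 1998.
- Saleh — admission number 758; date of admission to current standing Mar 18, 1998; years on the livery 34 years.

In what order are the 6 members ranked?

Castillo, Dimitriou, Saleh, Varga, Beaumont, Obi

By date of admission to current standing (earlier first): Castillo, Dimitriou, Saleh and Varga (each Mar 18, 1998); then Beaumont and Obi (both Oct 2, 1998).
Among Castillo, Dimitriou, Saleh and Varga, by admission number (higher first): Castillo (827) before Dimitriou, Saleh and Varga (758).
Dimitriou, Saleh and Varga all have years on the livery 34 years, so the next rule applies.
Among Dimitriou, Saleh and Varga, alphabetically by surname: Dimitriou before Saleh before Varga.
Beaumont and Obi both have admission number 870, so the next rule applies.
Beaumont and Obi both have years on the livery 16 years, so the next rule applies.
Among Beaumont and Obi, alphabetically by surname: Beaumont before Obi.
Full order: Castillo, Dimitriou, Saleh, Varga, Beaumont, Obi.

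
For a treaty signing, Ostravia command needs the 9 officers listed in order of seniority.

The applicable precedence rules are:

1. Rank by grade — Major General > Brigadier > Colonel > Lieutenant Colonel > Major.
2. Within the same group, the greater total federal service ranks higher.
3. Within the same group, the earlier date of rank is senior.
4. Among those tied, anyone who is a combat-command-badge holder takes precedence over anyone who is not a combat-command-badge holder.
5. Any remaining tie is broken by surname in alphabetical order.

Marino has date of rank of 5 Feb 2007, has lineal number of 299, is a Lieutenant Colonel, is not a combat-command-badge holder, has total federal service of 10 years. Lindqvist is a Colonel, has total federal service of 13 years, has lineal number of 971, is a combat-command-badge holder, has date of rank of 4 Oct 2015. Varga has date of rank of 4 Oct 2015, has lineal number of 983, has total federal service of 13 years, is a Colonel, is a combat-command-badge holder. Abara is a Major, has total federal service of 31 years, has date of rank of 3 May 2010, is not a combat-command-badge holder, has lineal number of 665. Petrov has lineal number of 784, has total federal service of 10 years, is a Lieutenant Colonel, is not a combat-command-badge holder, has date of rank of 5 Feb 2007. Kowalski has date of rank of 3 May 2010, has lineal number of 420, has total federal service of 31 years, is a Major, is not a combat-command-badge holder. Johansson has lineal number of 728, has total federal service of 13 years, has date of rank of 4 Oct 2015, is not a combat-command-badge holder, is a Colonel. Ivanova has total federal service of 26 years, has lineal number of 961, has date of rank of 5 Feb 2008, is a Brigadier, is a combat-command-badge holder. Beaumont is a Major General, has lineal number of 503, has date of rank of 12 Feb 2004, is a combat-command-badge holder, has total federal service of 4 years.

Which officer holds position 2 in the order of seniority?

Ivanova

By grade: Beaumont (Major General); then Ivanova (Brigadier); then Lindqvist, Varga and Johansson (Colonel); then Marino and Petrov (Lieutenant Colonel); then Abara and Kowalski (Major).
Lindqvist, Varga and Johansson all have total federal service 13 years, so the next rule applies.
Lindqvist, Varga and Johansson all have date of rank 4 Oct 2015, so the next rule applies.
Among Lindqvist, Varga and Johansson, a combat-command-badge holder before not a combat-command-badge holder: Lindqvist and Varga (a combat-command-badge holder) before Johansson (not a combat-command-badge holder).
Among Lindqvist and Varga, alphabetically by surname: Lindqvist before Varga.
Marino and Petrov both have total federal service 10 years, so the next rule applies.
Marino and Petrov both have date of rank 5 Feb 2007, so the next rule applies.
Marino and Petrov are each not a combat-command-badge holder, so the next rule applies.
Among Marino and Petrov, alphabetically by surname: Marino before Petrov.
Abara and Kowalski both have total federal service 31 years, so the next rule applies.
Abara and Kowalski both have date of rank 3 May 2010, so the next rule applies.
Abara and Kowalski are each not a combat-command-badge holder, so the next rule applies.
Among Abara and Kowalski, alphabetically by surname: Abara before Kowalski.
Order: Beaumont, Ivanova, Lindqvist, Varga, Johansson, Marino, Petrov, Abara, Kowalski.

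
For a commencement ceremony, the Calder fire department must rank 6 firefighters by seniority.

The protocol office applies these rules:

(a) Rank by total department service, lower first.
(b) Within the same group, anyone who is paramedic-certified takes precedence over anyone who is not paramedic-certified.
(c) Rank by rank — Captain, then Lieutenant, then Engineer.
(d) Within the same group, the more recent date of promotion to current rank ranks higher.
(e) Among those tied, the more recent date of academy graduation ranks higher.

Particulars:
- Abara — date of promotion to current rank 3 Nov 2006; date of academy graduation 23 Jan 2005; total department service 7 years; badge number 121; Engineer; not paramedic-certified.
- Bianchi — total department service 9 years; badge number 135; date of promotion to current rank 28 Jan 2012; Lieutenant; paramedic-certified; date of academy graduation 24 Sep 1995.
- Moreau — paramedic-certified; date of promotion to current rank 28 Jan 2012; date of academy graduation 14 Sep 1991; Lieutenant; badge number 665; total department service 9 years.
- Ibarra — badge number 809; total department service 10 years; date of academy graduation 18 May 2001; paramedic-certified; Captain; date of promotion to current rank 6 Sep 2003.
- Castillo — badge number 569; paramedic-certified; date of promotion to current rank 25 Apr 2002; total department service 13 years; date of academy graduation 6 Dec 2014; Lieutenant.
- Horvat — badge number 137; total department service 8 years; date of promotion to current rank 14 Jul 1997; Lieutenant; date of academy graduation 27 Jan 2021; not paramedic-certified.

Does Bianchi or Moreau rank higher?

Bianchi

By total department service (lower first): Abara (7 years); then Horvat (8 years); then Bianchi and Moreau (both 9 years); then Ibarra (10 years); then Castillo (13 years).
Bianchi and Moreau are each paramedic-certified, so the next rule applies.
Bianchi and Moreau are each Lieutenant, so the next rule applies.
Bianchi and Moreau both have date of promotion to current rank 28 Jan 2012, so the next rule applies.
Among Bianchi and Moreau, by date of academy graduation (later first): Bianchi (24 Sep 1995) before Moreau (14 Sep 1991).
So Bianchi takes precedence.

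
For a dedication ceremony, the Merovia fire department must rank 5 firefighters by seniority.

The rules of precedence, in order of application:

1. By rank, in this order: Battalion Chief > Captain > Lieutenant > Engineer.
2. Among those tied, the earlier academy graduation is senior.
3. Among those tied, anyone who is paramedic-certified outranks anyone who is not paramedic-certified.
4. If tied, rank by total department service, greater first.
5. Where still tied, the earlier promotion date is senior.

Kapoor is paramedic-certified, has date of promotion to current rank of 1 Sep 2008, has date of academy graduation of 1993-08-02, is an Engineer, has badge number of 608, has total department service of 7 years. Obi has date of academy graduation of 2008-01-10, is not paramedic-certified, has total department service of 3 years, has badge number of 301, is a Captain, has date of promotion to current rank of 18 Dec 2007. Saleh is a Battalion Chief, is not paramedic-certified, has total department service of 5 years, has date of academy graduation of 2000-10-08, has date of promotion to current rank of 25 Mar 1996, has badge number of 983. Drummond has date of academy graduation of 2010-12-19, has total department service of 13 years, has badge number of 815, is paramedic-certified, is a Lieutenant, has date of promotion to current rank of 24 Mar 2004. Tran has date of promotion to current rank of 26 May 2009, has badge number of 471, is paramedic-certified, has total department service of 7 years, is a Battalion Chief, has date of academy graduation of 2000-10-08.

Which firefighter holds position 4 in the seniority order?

By rank: Tran and Saleh (Battalion Chief); then Obi (Captain); then Drummond (Lieutenant); then Kapoor (Engineer).
Tran and Saleh both have date of academy graduation 2000-10-08, so the next rule applies.
Among Tran and Saleh, paramedic-certified before not paramedic-certified: Tran (paramedic-certified) before Saleh (not paramedic-certified).
Order: Tran, Saleh, Obi, Drummond, Kapoor.

Drummond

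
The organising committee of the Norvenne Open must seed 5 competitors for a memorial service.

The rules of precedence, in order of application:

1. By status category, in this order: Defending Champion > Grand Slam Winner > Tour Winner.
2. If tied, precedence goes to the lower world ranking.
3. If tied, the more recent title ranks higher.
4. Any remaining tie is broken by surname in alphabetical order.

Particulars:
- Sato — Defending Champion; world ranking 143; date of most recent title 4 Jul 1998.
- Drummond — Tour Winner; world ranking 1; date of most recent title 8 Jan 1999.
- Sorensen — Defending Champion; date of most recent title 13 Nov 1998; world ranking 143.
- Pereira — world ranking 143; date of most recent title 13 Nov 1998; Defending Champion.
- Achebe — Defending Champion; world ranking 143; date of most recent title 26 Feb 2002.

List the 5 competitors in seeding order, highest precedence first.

Achebe, Pereira, Sorensen, Sato, Drummond

By status category: Achebe, Pereira, Sorensen and Sato (Defending Champion); then Drummond (Tour Winner).
Achebe, Pereira, Sorensen and Sato all have world ranking 143, so the next rule applies.
Among Achebe, Pereira, Sorensen and Sato, by date of most recent title (later first): Achebe (26 Feb 2002) before Pereira and Sorensen (13 Nov 1998) before Sato (4 Jul 1998).
Among Pereira and Sorensen, alphabetically by surname: Pereira before Sorensen.
Full order: Achebe, Pereira, Sorensen, Sato, Drummond.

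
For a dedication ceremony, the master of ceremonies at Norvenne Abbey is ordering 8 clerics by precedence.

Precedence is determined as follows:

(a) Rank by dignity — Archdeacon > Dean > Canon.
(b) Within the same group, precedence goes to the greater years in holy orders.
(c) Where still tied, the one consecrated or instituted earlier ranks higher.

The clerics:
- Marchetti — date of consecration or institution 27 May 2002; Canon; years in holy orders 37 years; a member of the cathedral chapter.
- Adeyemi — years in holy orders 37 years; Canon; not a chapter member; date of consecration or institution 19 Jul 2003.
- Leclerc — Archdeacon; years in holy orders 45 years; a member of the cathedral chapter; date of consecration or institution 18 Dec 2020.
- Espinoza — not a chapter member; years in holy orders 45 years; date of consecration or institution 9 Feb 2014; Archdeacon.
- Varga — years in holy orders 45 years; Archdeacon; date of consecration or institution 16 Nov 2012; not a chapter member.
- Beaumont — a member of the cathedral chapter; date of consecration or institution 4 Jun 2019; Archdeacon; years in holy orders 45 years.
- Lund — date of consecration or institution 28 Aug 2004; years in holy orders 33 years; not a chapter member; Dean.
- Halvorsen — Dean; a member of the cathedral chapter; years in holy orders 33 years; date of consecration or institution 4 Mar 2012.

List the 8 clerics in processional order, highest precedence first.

Varga, Espinoza, Beaumont, Leclerc, Lund, Halvorsen, Marchetti, Adeyemi

By dignity: Varga, Espinoza, Beaumont and Leclerc (Archdeacon); then Lund and Halvorsen (Dean); then Marchetti and Adeyemi (Canon).
Varga, Espinoza, Beaumont and Leclerc all have years in holy orders 45 years, so the next rule applies.
Among Varga, Espinoza, Beaumont and Leclerc, by date of consecration or institution (earlier first): Varga (16 Nov 2012) before Espinoza (9 Feb 2014) before Beaumont (4 Jun 2019) before Leclerc (18 Dec 2020).
Lund and Halvorsen both have years in holy orders 33 years, so the next rule applies.
Among Lund and Halvorsen, by date of consecration or institution (earlier first): Lund (28 Aug 2004) before Halvorsen (4 Mar 2012).
Marchetti and Adeyemi both have years in holy orders 37 years, so the next rule applies.
Among Marchetti and Adeyemi, by date of consecration or institution (earlier first): Marchetti (27 May 2002) before Adeyemi (19 Jul 2003).
Full order: Varga, Espinoza, Beaumont, Leclerc, Lund, Halvorsen, Marchetti, Adeyemi.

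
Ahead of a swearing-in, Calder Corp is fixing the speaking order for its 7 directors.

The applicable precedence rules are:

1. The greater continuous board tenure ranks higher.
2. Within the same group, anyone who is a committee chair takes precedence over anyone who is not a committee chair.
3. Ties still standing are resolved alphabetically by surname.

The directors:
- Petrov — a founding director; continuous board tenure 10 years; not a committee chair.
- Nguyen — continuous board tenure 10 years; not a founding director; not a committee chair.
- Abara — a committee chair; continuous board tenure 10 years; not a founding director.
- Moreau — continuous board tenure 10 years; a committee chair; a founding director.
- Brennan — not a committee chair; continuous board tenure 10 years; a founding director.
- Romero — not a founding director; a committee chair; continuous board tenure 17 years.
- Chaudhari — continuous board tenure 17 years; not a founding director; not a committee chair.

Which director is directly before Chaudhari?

By continuous board tenure (higher first): Romero and Chaudhari (both 17 years); then Abara, Moreau, Brennan, Nguyen and Petrov (each 10 years).
Among Romero and Chaudhari, a committee chair before not a committee chair: Romero (a committee chair) before Chaudhari (not a committee chair).
Among Abara, Moreau, Brennan, Nguyen and Petrov, a committee chair before not a committee chair: Abara and Moreau (a committee chair) before Brennan, Nguyen and Petrov (not a committee chair).
Among Abara and Moreau, alphabetically by surname: Abara before Moreau.
Among Brennan, Nguyen and Petrov, alphabetically by surname: Brennan before Nguyen before Petrov.
Order: Romero, Chaudhari, Abara, Moreau, Brennan, Nguyen, Petrov.

Romero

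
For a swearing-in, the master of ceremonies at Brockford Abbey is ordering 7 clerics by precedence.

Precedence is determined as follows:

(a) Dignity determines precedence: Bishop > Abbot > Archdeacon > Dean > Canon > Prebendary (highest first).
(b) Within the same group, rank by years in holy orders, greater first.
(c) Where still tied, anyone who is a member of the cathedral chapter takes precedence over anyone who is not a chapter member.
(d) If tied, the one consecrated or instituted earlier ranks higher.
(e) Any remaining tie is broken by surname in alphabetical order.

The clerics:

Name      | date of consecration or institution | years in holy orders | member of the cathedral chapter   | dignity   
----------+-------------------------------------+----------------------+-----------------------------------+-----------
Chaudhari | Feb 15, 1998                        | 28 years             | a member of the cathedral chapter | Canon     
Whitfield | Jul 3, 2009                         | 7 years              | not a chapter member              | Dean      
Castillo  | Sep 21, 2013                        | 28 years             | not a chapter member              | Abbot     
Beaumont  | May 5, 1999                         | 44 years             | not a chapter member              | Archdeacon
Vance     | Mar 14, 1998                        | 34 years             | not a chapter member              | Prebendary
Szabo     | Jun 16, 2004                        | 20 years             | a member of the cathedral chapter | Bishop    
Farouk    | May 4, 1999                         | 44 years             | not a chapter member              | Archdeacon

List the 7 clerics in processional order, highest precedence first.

By dignity: Szabo (Bishop); then Castillo (Abbot); then Farouk and Beaumont (Archdeacon); then Whitfield (Dean); then Chaudhari (Canon); then Vance (Prebendary).
Farouk and Beaumont both have years in holy orders 44 years, so the next rule applies.
Farouk and Beaumont are each not a chapter member, so the next rule applies.
Among Farouk and Beaumont, by date of consecration or institution (earlier first): Farouk (May 4, 1999) before Beaumont (May 5, 1999).
Full order: Szabo, Castillo, Farouk, Beaumont, Whitfield, Chaudhari, Vance.

Szabo, Castillo, Farouk, Beaumont, Whitfield, Chaudhari, Vance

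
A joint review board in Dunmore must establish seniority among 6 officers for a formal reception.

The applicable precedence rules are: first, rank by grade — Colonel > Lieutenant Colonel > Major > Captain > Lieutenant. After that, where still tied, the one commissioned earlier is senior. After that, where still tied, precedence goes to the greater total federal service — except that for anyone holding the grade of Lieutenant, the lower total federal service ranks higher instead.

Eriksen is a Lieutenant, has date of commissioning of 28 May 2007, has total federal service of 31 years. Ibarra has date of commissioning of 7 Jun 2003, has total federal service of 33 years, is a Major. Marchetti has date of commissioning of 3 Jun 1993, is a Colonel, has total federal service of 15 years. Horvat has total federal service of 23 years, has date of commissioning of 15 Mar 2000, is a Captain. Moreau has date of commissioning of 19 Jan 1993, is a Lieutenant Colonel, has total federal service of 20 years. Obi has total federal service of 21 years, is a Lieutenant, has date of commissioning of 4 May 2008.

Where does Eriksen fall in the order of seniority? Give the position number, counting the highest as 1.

By grade: Marchetti (Colonel); then Moreau (Lieutenant Colonel); then Ibarra (Major); then Horvat (Captain); then Eriksen and Obi (Lieutenant).
Among Eriksen and Obi, by date of commissioning (earlier first): Eriksen (28 May 2007) before Obi (4 May 2008).
Order: Marchetti, Moreau, Ibarra, Horvat, Eriksen, Obi. So position 5.

5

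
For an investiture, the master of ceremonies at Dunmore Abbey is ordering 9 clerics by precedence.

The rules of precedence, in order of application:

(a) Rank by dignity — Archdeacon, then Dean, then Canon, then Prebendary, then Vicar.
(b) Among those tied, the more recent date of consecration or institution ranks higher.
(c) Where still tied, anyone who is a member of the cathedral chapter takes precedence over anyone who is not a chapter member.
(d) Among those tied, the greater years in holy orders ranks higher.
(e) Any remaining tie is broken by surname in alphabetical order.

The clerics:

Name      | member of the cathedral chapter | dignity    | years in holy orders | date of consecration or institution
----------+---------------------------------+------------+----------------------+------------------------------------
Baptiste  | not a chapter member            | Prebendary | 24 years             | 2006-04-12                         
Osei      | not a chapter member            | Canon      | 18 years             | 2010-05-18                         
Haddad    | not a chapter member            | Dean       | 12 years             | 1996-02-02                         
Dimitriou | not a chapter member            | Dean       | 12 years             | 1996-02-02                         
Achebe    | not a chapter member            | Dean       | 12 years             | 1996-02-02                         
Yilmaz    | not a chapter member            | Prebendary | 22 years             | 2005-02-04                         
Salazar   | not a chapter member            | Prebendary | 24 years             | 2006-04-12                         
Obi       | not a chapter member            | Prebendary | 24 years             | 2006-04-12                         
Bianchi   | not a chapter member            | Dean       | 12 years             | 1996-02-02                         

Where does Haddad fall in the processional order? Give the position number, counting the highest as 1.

4

By dignity: Achebe, Bianchi, Dimitriou and Haddad (Dean); then Osei (Canon); then Baptiste, Obi, Salazar and Yilmaz (Prebendary).
Achebe, Bianchi, Dimitriou and Haddad all have date of consecration or institution 1996-02-02, so the next rule applies.
Achebe, Bianchi, Dimitriou and Haddad are each not a chapter member, so the next rule applies.
Achebe, Bianchi, Dimitriou and Haddad all have years in holy orders 12 years, so the next rule applies.
Among Achebe, Bianchi, Dimitriou and Haddad, alphabetically by surname: Achebe before Bianchi before Dimitriou before Haddad.
Among Baptiste, Obi, Salazar and Yilmaz, by date of consecration or institution (later first): Baptiste, Obi and Salazar (2006-04-12) before Yilmaz (2005-02-04).
Baptiste, Obi and Salazar are each not a chapter member, so the next rule applies.
Baptiste, Obi and Salazar all have years in holy orders 24 years, so the next rule applies.
Among Baptiste, Obi and Salazar, alphabetically by surname: Baptiste before Obi before Salazar.
Order: Achebe, Bianchi, Dimitriou, Haddad, Osei, Baptiste, Obi, Salazar, Yilmaz. So position 4.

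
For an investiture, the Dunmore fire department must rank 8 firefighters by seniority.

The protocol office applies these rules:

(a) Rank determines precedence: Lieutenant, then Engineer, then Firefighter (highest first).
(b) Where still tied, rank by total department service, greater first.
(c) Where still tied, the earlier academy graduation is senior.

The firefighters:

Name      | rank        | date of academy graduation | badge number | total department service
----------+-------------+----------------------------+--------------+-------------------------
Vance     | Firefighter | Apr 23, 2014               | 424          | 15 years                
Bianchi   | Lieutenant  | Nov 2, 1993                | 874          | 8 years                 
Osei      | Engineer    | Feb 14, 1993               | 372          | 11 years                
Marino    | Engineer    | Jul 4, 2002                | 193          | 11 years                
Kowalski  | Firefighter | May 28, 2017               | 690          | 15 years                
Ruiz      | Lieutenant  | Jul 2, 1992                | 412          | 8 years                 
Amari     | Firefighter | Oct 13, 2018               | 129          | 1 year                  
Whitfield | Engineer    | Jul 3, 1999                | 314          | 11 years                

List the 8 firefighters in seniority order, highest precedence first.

Ruiz, Bianchi, Osei, Whitfield, Marino, Vance, Kowalski, Amari

By rank: Ruiz and Bianchi (Lieutenant); then Osei, Whitfield and Marino (Engineer); then Vance, Kowalski and Amari (Firefighter).
Ruiz and Bianchi both have total department service 8 years, so the next rule applies.
Among Ruiz and Bianchi, by date of academy graduation (earlier first): Ruiz (Jul 2, 1992) before Bianchi (Nov 2, 1993).
Osei, Whitfield and Marino all have total department service 11 years, so the next rule applies.
Among Osei, Whitfield and Marino, by date of academy graduation (earlier first): Osei (Feb 14, 1993) before Whitfield (Jul 3, 1999) before Marino (Jul 4, 2002).
Among Vance, Kowalski and Amari, by total department service (higher first): Vance and Kowalski (15 years) before Amari (1 year).
Among Vance and Kowalski, by date of academy graduation (earlier first): Vance (Apr 23, 2014) before Kowalski (May 28, 2017).
Full order: Ruiz, Bianchi, Osei, Whitfield, Marino, Vance, Kowalski, Amari.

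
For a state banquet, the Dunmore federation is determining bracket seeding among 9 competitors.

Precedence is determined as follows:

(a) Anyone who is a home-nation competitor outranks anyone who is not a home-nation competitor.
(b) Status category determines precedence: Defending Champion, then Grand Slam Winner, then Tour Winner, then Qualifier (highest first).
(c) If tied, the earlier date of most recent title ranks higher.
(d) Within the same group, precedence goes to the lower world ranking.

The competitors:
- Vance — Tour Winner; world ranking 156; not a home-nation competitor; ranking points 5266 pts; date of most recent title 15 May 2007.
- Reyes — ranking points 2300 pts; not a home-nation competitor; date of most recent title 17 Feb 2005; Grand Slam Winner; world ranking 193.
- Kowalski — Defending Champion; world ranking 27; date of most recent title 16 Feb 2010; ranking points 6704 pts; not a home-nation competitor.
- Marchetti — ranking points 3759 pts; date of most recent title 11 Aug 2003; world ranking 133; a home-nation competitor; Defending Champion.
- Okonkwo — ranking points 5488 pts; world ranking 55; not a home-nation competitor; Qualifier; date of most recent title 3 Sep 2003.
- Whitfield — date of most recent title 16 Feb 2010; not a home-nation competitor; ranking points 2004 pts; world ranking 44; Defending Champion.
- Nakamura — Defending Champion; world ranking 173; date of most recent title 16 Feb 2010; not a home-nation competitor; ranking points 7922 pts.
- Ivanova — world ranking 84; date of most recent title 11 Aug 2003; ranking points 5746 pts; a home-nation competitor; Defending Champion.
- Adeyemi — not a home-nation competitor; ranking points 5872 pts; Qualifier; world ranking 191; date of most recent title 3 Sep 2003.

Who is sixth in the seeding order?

Reyes

By the first rule: Ivanova and Marchetti (both a home-nation competitor); then Kowalski, Whitfield, Nakamura, Reyes, Vance, Okonkwo and Adeyemi (each not a home-nation competitor).
Ivanova and Marchetti are each Defending Champion, so the next rule applies.
Ivanova and Marchetti both have date of most recent title 11 Aug 2003, so the next rule applies.
Among Ivanova and Marchetti, by world ranking (lower first): Ivanova (84) before Marchetti (133).
Among Kowalski, Whitfield, Nakamura, Reyes, Vance, Okonkwo and Adeyemi, by status category: Kowalski, Whitfield and Nakamura (Defending Champion) before Reyes (Grand Slam Winner) before Vance (Tour Winner) before Okonkwo and Adeyemi (Qualifier).
Kowalski, Whitfield and Nakamura all have date of most recent title 16 Feb 2010, so the next rule applies.
Among Kowalski, Whitfield and Nakamura, by world ranking (lower first): Kowalski (27) before Whitfield (44) before Nakamura (173).
Okonkwo and Adeyemi both have date of most recent title 3 Sep 2003, so the next rule applies.
Among Okonkwo and Adeyemi, by world ranking (lower first): Okonkwo (55) before Adeyemi (191).
Order: Ivanova, Marchetti, Kowalski, Whitfield, Nakamura, Reyes, Vance, Okonkwo, Adeyemi.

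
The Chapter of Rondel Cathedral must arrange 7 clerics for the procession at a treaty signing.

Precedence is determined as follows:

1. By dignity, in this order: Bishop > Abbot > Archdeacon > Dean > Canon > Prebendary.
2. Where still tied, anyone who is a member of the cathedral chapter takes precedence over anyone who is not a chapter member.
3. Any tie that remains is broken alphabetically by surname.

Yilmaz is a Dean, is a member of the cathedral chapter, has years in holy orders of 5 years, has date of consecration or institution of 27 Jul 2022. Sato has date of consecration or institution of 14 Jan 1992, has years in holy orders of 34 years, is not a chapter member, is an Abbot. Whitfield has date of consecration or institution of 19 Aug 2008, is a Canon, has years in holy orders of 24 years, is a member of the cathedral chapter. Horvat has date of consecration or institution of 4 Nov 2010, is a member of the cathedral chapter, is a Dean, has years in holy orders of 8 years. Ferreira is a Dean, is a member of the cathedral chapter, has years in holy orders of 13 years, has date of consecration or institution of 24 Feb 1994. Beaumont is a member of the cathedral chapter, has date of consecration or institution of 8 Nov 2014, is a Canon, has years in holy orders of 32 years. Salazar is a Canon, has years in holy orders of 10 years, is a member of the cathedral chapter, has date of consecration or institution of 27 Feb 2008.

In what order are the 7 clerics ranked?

Sato, Ferreira, Horvat, Yilmaz, Beaumont, Salazar, Whitfield

By dignity: Sato (Abbot); then Ferreira, Horvat and Yilmaz (Dean); then Beaumont, Salazar and Whitfield (Canon).
Ferreira, Horvat and Yilmaz are each a member of the cathedral chapter, so the next rule applies.
Among Ferreira, Horvat and Yilmaz, alphabetically by surname: Ferreira before Horvat before Yilmaz.
Beaumont, Salazar and Whitfield are each a member of the cathedral chapter, so the next rule applies.
Among Beaumont, Salazar and Whitfield, alphabetically by surname: Beaumont before Salazar before Whitfield.
Full order: Sato, Ferreira, Horvat, Yilmaz, Beaumont, Salazar, Whitfield.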